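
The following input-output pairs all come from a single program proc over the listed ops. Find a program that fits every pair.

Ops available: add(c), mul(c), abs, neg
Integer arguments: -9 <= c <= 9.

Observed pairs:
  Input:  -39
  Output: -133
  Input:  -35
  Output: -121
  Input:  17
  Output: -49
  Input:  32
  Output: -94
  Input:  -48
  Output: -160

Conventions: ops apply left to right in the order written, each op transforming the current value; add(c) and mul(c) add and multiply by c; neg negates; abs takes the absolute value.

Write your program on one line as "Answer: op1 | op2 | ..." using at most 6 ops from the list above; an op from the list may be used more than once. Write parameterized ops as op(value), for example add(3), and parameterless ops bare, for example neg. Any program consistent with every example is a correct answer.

neg | add(3) | abs | mul(3) | neg | add(-7)

Check, running the answer program on each example:
  -39 -> 39 -> 42 -> 42 -> 126 -> -126 -> -133
  -35 -> 35 -> 38 -> 38 -> 114 -> -114 -> -121
  17 -> -17 -> -14 -> 14 -> 42 -> -42 -> -49
  32 -> -32 -> -29 -> 29 -> 87 -> -87 -> -94
  -48 -> 48 -> 51 -> 51 -> 153 -> -153 -> -160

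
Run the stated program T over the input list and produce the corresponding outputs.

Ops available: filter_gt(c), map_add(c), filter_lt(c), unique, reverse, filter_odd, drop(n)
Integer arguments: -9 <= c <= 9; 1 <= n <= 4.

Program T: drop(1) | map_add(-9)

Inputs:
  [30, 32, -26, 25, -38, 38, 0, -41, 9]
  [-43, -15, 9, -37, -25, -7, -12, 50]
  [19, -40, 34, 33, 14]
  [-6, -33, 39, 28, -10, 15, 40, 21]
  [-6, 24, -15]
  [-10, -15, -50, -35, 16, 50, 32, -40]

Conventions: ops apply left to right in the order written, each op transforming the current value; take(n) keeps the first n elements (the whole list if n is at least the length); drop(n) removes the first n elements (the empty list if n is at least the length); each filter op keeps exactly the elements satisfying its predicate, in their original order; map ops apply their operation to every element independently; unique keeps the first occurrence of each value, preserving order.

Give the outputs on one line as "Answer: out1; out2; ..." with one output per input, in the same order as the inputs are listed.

[23, -35, 16, -47, 29, -9, -50, 0]; [-24, 0, -46, -34, -16, -21, 41]; [-49, 25, 24, 5]; [-42, 30, 19, -19, 6, 31, 12]; [15, -24]; [-24, -59, -44, 7, 41, 23, -49]

Execution, op by op:
  [30, 32, -26, 25, -38, 38, 0, -41, 9] -> [32, -26, 25, -38, 38, 0, -41, 9] -> [23, -35, 16, -47, 29, -9, -50, 0]
  [-43, -15, 9, -37, -25, -7, -12, 50] -> [-15, 9, -37, -25, -7, -12, 50] -> [-24, 0, -46, -34, -16, -21, 41]
  [19, -40, 34, 33, 14] -> [-40, 34, 33, 14] -> [-49, 25, 24, 5]
  [-6, -33, 39, 28, -10, 15, 40, 21] -> [-33, 39, 28, -10, 15, 40, 21] -> [-42, 30, 19, -19, 6, 31, 12]
  [-6, 24, -15] -> [24, -15] -> [15, -24]
  [-10, -15, -50, -35, 16, 50, 32, -40] -> [-15, -50, -35, 16, 50, 32, -40] -> [-24, -59, -44, 7, 41, 23, -49]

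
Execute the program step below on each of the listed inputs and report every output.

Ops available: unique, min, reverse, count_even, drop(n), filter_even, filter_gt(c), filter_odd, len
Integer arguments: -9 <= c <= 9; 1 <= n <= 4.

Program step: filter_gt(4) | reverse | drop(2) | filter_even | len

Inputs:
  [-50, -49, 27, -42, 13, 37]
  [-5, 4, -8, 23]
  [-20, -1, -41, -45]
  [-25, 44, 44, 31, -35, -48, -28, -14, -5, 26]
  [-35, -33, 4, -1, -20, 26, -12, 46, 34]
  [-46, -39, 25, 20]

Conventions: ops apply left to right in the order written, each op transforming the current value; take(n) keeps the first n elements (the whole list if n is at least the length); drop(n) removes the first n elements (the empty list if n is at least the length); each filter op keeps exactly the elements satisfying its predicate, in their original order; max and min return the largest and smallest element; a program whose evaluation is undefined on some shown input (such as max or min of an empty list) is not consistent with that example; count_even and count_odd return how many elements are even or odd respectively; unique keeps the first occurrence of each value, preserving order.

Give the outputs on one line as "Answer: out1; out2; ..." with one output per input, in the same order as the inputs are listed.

Execution, op by op:
  [-50, -49, 27, -42, 13, 37] -> [27, 13, 37] -> [37, 13, 27] -> [27] -> [] -> 0
  [-5, 4, -8, 23] -> [23] -> [23] -> [] -> [] -> 0
  [-20, -1, -41, -45] -> [] -> [] -> [] -> [] -> 0
  [-25, 44, 44, 31, -35, -48, -28, -14, -5, 26] -> [44, 44, 31, 26] -> [26, 31, 44, 44] -> [44, 44] -> [44, 44] -> 2
  [-35, -33, 4, -1, -20, 26, -12, 46, 34] -> [26, 46, 34] -> [34, 46, 26] -> [26] -> [26] -> 1
  [-46, -39, 25, 20] -> [25, 20] -> [20, 25] -> [] -> [] -> 0

0; 0; 0; 2; 1; 0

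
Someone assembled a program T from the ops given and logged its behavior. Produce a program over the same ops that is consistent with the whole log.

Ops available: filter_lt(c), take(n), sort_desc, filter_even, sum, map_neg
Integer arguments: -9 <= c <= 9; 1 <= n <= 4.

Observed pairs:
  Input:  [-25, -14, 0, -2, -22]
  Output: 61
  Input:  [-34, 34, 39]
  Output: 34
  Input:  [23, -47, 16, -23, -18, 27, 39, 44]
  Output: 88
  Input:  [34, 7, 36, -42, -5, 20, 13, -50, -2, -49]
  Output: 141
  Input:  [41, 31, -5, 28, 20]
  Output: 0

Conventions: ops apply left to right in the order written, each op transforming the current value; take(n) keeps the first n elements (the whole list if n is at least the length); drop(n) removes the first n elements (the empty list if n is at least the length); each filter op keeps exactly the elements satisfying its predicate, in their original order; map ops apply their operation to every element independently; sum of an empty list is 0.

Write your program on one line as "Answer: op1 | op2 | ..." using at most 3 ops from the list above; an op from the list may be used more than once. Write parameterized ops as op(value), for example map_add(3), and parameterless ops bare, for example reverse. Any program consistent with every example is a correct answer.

filter_lt(-8) | map_neg | sum

Check, running the answer program on each example:
  [-25, -14, 0, -2, -22] -> [-25, -14, -22] -> [25, 14, 22] -> 61
  [-34, 34, 39] -> [-34] -> [34] -> 34
  [23, -47, 16, -23, -18, 27, 39, 44] -> [-47, -23, -18] -> [47, 23, 18] -> 88
  [34, 7, 36, -42, -5, 20, 13, -50, -2, -49] -> [-42, -50, -49] -> [42, 50, 49] -> 141
  [41, 31, -5, 28, 20] -> [] -> [] -> 0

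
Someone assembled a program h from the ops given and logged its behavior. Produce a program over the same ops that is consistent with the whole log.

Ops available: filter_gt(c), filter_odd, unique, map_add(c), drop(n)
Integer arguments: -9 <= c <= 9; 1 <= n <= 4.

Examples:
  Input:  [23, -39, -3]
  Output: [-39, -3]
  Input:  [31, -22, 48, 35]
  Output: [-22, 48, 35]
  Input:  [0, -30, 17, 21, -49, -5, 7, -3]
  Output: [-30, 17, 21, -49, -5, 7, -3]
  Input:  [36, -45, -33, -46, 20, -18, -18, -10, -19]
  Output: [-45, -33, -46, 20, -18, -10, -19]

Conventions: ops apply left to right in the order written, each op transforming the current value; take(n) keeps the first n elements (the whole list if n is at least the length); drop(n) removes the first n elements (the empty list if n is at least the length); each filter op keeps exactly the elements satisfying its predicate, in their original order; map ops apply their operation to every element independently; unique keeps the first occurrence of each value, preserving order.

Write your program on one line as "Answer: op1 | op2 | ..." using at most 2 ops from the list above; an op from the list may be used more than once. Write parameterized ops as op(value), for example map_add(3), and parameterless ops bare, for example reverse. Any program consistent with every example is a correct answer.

drop(1) | unique

Check, running the answer program on each example:
  [23, -39, -3] -> [-39, -3] -> [-39, -3]
  [31, -22, 48, 35] -> [-22, 48, 35] -> [-22, 48, 35]
  [0, -30, 17, 21, -49, -5, 7, -3] -> [-30, 17, 21, -49, -5, 7, -3] -> [-30, 17, 21, -49, -5, 7, -3]
  [36, -45, -33, -46, 20, -18, -18, -10, -19] -> [-45, -33, -46, 20, -18, -18, -10, -19] -> [-45, -33, -46, 20, -18, -10, -19]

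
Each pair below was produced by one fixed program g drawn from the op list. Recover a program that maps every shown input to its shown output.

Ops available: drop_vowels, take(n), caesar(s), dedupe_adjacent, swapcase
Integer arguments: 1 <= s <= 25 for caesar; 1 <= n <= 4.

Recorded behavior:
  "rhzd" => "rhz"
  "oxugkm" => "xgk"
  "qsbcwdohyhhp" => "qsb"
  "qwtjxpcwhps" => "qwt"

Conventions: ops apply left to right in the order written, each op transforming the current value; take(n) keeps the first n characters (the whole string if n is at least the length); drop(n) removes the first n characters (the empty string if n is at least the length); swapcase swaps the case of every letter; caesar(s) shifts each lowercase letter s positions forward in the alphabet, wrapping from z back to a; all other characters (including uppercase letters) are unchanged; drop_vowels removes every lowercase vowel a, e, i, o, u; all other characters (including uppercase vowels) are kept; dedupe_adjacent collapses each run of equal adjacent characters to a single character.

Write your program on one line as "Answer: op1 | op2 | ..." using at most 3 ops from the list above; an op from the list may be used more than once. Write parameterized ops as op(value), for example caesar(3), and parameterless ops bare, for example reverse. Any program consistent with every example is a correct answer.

drop_vowels | take(3)

Check, running the answer program on each example:
  "rhzd" -> "rhzd" -> "rhz"
  "oxugkm" -> "xgkm" -> "xgk"
  "qsbcwdohyhhp" -> "qsbcwdhyhhp" -> "qsb"
  "qwtjxpcwhps" -> "qwtjxpcwhps" -> "qwt"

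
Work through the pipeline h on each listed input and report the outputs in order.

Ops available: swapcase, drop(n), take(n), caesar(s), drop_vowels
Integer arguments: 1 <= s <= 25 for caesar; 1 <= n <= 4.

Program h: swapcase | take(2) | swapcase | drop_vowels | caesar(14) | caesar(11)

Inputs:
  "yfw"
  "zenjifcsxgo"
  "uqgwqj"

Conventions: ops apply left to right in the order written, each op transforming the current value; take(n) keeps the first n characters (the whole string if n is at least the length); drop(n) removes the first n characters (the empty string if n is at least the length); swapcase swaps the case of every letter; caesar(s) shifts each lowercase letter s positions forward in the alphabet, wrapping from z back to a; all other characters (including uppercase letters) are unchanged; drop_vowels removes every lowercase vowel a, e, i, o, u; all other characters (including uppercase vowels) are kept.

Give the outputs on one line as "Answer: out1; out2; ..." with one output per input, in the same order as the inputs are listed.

"xe"; "y"; "p"

Execution, op by op:
  "yfw" -> "YFW" -> "YF" -> "yf" -> "yf" -> "mt" -> "xe"
  "zenjifcsxgo" -> "ZENJIFCSXGO" -> "ZE" -> "ze" -> "z" -> "n" -> "y"
  "uqgwqj" -> "UQGWQJ" -> "UQ" -> "uq" -> "q" -> "e" -> "p"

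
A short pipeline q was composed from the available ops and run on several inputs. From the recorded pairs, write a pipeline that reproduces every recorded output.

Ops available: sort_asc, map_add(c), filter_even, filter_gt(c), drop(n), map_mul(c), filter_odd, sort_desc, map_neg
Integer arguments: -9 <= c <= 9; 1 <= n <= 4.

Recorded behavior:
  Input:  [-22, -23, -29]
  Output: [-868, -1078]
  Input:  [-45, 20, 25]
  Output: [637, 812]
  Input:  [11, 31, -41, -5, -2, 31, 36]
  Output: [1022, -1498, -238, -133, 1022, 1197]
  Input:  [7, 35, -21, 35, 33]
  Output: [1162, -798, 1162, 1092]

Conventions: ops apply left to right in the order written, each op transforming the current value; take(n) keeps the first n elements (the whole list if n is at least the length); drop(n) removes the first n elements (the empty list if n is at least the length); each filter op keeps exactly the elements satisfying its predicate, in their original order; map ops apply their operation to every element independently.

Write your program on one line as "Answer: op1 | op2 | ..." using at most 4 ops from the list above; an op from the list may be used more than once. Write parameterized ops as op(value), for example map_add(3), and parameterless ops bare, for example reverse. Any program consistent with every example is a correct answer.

drop(1) | map_mul(5) | map_add(-9) | map_mul(7)

Check, running the answer program on each example:
  [-22, -23, -29] -> [-23, -29] -> [-115, -145] -> [-124, -154] -> [-868, -1078]
  [-45, 20, 25] -> [20, 25] -> [100, 125] -> [91, 116] -> [637, 812]
  [11, 31, -41, -5, -2, 31, 36] -> [31, -41, -5, -2, 31, 36] -> [155, -205, -25, -10, 155, 180] -> [146, -214, -34, -19, 146, 171] -> [1022, -1498, -238, -133, 1022, 1197]
  [7, 35, -21, 35, 33] -> [35, -21, 35, 33] -> [175, -105, 175, 165] -> [166, -114, 166, 156] -> [1162, -798, 1162, 1092]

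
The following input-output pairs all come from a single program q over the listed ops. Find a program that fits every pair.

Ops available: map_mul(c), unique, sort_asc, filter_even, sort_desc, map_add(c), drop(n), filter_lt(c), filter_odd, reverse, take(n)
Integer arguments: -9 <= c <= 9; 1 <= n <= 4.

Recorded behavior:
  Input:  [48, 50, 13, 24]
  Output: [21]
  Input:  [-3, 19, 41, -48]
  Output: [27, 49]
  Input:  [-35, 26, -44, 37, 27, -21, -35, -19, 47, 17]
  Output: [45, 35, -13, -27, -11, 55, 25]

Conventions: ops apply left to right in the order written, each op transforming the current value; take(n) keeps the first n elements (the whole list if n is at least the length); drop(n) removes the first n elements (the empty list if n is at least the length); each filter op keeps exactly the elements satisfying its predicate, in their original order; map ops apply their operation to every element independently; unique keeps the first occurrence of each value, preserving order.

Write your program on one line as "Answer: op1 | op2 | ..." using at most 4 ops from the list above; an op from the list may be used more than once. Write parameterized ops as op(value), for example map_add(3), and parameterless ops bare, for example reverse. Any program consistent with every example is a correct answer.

drop(1) | filter_odd | map_add(8)

Check, running the answer program on each example:
  [48, 50, 13, 24] -> [50, 13, 24] -> [13] -> [21]
  [-3, 19, 41, -48] -> [19, 41, -48] -> [19, 41] -> [27, 49]
  [-35, 26, -44, 37, 27, -21, -35, -19, 47, 17] -> [26, -44, 37, 27, -21, -35, -19, 47, 17] -> [37, 27, -21, -35, -19, 47, 17] -> [45, 35, -13, -27, -11, 55, 25]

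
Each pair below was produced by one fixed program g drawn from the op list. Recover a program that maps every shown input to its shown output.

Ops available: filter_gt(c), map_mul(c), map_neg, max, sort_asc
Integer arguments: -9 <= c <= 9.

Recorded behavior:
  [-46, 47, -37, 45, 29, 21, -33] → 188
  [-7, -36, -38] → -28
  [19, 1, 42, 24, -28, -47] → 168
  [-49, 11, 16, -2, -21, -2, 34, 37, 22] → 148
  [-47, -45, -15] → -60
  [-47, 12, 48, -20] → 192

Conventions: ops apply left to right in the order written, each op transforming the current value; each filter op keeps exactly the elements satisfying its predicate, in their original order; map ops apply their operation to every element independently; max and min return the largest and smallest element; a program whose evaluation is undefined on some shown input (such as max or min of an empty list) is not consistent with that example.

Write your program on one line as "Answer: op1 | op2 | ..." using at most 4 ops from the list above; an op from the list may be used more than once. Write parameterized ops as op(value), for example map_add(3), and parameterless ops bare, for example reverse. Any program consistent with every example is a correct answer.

map_mul(4) | sort_asc | max

Check, running the answer program on each example:
  [-46, 47, -37, 45, 29, 21, -33] -> [-184, 188, -148, 180, 116, 84, -132] -> [-184, -148, -132, 84, 116, 180, 188] -> 188
  [-7, -36, -38] -> [-28, -144, -152] -> [-152, -144, -28] -> -28
  [19, 1, 42, 24, -28, -47] -> [76, 4, 168, 96, -112, -188] -> [-188, -112, 4, 76, 96, 168] -> 168
  [-49, 11, 16, -2, -21, -2, 34, 37, 22] -> [-196, 44, 64, -8, -84, -8, 136, 148, 88] -> [-196, -84, -8, -8, 44, 64, 88, 136, 148] -> 148
  [-47, -45, -15] -> [-188, -180, -60] -> [-188, -180, -60] -> -60
  [-47, 12, 48, -20] -> [-188, 48, 192, -80] -> [-188, -80, 48, 192] -> 192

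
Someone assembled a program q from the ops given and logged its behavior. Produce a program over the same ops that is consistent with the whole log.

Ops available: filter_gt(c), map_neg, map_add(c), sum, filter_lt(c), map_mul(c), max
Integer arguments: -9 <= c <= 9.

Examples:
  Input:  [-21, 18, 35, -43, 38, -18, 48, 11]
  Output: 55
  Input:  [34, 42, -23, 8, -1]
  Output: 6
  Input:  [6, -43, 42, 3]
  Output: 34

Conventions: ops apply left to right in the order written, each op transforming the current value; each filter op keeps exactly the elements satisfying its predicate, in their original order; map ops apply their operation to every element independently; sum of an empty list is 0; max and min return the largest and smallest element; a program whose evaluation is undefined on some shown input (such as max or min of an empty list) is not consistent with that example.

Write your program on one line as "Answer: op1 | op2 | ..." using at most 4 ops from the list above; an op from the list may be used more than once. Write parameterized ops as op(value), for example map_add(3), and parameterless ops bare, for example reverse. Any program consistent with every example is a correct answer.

filter_lt(0) | map_neg | map_add(-9) | sum

Check, running the answer program on each example:
  [-21, 18, 35, -43, 38, -18, 48, 11] -> [-21, -43, -18] -> [21, 43, 18] -> [12, 34, 9] -> 55
  [34, 42, -23, 8, -1] -> [-23, -1] -> [23, 1] -> [14, -8] -> 6
  [6, -43, 42, 3] -> [-43] -> [43] -> [34] -> 34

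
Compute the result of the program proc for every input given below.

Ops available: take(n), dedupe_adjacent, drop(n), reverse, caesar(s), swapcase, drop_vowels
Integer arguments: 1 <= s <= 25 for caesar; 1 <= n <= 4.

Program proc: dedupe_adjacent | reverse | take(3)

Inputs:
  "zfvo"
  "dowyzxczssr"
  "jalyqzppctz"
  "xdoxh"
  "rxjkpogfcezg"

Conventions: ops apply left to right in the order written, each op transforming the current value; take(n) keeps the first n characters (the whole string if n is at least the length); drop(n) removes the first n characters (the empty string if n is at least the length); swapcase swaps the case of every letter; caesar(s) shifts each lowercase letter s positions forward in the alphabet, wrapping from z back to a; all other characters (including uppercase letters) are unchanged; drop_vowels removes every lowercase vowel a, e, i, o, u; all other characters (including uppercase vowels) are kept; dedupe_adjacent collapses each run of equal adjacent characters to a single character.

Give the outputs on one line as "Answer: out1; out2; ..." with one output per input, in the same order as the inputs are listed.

Execution, op by op:
  "zfvo" -> "zfvo" -> "ovfz" -> "ovf"
  "dowyzxczssr" -> "dowyzxczsr" -> "rszcxzywod" -> "rsz"
  "jalyqzppctz" -> "jalyqzpctz" -> "ztcpzqylaj" -> "ztc"
  "xdoxh" -> "xdoxh" -> "hxodx" -> "hxo"
  "rxjkpogfcezg" -> "rxjkpogfcezg" -> "gzecfgopkjxr" -> "gze"

"ovf"; "rsz"; "ztc"; "hxo"; "gze"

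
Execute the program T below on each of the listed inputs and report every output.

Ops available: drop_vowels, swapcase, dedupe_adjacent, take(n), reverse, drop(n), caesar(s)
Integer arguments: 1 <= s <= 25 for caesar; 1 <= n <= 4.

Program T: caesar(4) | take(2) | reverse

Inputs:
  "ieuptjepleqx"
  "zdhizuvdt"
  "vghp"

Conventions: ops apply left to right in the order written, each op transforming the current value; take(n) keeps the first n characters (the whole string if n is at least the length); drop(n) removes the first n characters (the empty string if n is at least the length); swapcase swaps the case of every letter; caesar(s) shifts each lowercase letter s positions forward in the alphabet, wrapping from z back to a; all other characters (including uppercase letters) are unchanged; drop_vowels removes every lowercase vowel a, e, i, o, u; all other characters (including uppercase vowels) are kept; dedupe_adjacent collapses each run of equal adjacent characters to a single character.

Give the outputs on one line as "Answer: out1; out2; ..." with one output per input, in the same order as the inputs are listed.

Execution, op by op:
  "ieuptjepleqx" -> "miytxnitpiub" -> "mi" -> "im"
  "zdhizuvdt" -> "dhlmdyzhx" -> "dh" -> "hd"
  "vghp" -> "zklt" -> "zk" -> "kz"

"im"; "hd"; "kz"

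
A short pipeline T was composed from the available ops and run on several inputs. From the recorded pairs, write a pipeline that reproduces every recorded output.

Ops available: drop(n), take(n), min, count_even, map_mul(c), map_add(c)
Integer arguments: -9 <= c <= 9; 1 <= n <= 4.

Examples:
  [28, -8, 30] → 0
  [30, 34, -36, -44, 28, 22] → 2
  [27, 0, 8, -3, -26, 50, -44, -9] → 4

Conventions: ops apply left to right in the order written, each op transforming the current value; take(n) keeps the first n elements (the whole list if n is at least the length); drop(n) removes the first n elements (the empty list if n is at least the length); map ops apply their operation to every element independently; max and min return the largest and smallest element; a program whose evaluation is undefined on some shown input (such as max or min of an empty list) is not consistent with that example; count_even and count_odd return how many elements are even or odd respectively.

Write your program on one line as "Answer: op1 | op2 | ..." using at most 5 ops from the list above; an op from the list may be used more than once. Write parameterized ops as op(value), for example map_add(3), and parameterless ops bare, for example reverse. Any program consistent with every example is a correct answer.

drop(4) | map_add(-5) | map_add(-4) | map_mul(4) | count_even

Check, running the answer program on each example:
  [28, -8, 30] -> [] -> [] -> [] -> [] -> 0
  [30, 34, -36, -44, 28, 22] -> [28, 22] -> [23, 17] -> [19, 13] -> [76, 52] -> 2
  [27, 0, 8, -3, -26, 50, -44, -9] -> [-26, 50, -44, -9] -> [-31, 45, -49, -14] -> [-35, 41, -53, -18] -> [-140, 164, -212, -72] -> 4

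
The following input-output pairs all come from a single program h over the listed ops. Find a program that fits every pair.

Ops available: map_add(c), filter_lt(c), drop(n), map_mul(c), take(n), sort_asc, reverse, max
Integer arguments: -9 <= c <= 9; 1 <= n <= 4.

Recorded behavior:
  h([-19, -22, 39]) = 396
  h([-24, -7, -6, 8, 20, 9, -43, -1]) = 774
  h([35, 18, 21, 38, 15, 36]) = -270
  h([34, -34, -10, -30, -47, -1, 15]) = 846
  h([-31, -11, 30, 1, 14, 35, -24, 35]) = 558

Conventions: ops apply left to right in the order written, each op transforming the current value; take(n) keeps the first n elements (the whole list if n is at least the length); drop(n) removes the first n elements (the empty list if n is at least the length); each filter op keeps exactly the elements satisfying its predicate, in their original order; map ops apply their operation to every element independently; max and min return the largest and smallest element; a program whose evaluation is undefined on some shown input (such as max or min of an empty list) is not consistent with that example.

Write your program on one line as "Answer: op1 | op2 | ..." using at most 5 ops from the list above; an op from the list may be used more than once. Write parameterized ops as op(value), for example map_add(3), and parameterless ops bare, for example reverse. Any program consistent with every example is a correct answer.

map_mul(-9) | sort_asc | map_mul(2) | max

Check, running the answer program on each example:
  [-19, -22, 39] -> [171, 198, -351] -> [-351, 171, 198] -> [-702, 342, 396] -> 396
  [-24, -7, -6, 8, 20, 9, -43, -1] -> [216, 63, 54, -72, -180, -81, 387, 9] -> [-180, -81, -72, 9, 54, 63, 216, 387] -> [-360, -162, -144, 18, 108, 126, 432, 774] -> 774
  [35, 18, 21, 38, 15, 36] -> [-315, -162, -189, -342, -135, -324] -> [-342, -324, -315, -189, -162, -135] -> [-684, -648, -630, -378, -324, -270] -> -270
  [34, -34, -10, -30, -47, -1, 15] -> [-306, 306, 90, 270, 423, 9, -135] -> [-306, -135, 9, 90, 270, 306, 423] -> [-612, -270, 18, 180, 540, 612, 846] -> 846
  [-31, -11, 30, 1, 14, 35, -24, 35] -> [279, 99, -270, -9, -126, -315, 216, -315] -> [-315, -315, -270, -126, -9, 99, 216, 279] -> [-630, -630, -540, -252, -18, 198, 432, 558] -> 558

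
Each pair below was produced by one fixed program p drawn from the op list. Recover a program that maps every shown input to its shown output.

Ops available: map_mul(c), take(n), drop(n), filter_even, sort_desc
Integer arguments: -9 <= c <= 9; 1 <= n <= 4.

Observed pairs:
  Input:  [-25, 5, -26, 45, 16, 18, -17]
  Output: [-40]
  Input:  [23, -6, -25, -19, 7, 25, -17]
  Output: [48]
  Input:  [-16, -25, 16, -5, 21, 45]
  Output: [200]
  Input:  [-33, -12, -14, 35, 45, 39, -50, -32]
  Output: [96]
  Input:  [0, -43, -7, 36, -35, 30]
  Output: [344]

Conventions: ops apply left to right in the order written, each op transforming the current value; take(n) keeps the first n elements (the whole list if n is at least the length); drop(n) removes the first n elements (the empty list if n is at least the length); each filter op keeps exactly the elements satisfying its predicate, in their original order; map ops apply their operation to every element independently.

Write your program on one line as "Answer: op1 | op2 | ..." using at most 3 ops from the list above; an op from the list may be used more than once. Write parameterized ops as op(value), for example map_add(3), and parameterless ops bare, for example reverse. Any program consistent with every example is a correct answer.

map_mul(-8) | drop(1) | take(1)

Check, running the answer program on each example:
  [-25, 5, -26, 45, 16, 18, -17] -> [200, -40, 208, -360, -128, -144, 136] -> [-40, 208, -360, -128, -144, 136] -> [-40]
  [23, -6, -25, -19, 7, 25, -17] -> [-184, 48, 200, 152, -56, -200, 136] -> [48, 200, 152, -56, -200, 136] -> [48]
  [-16, -25, 16, -5, 21, 45] -> [128, 200, -128, 40, -168, -360] -> [200, -128, 40, -168, -360] -> [200]
  [-33, -12, -14, 35, 45, 39, -50, -32] -> [264, 96, 112, -280, -360, -312, 400, 256] -> [96, 112, -280, -360, -312, 400, 256] -> [96]
  [0, -43, -7, 36, -35, 30] -> [0, 344, 56, -288, 280, -240] -> [344, 56, -288, 280, -240] -> [344]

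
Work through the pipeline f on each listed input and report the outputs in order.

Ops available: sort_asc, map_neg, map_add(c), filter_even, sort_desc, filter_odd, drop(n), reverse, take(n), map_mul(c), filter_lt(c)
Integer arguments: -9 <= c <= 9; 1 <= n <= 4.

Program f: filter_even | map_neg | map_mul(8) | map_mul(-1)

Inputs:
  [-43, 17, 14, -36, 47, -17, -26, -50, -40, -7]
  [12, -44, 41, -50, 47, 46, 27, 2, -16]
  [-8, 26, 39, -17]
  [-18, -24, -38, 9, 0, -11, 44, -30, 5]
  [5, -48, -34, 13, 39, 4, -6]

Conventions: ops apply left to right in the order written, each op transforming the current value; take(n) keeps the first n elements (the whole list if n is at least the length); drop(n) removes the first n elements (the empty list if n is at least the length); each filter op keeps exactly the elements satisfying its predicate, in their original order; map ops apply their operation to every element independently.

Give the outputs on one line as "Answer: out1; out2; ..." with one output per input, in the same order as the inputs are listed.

[112, -288, -208, -400, -320]; [96, -352, -400, 368, 16, -128]; [-64, 208]; [-144, -192, -304, 0, 352, -240]; [-384, -272, 32, -48]

Execution, op by op:
  [-43, 17, 14, -36, 47, -17, -26, -50, -40, -7] -> [14, -36, -26, -50, -40] -> [-14, 36, 26, 50, 40] -> [-112, 288, 208, 400, 320] -> [112, -288, -208, -400, -320]
  [12, -44, 41, -50, 47, 46, 27, 2, -16] -> [12, -44, -50, 46, 2, -16] -> [-12, 44, 50, -46, -2, 16] -> [-96, 352, 400, -368, -16, 128] -> [96, -352, -400, 368, 16, -128]
  [-8, 26, 39, -17] -> [-8, 26] -> [8, -26] -> [64, -208] -> [-64, 208]
  [-18, -24, -38, 9, 0, -11, 44, -30, 5] -> [-18, -24, -38, 0, 44, -30] -> [18, 24, 38, 0, -44, 30] -> [144, 192, 304, 0, -352, 240] -> [-144, -192, -304, 0, 352, -240]
  [5, -48, -34, 13, 39, 4, -6] -> [-48, -34, 4, -6] -> [48, 34, -4, 6] -> [384, 272, -32, 48] -> [-384, -272, 32, -48]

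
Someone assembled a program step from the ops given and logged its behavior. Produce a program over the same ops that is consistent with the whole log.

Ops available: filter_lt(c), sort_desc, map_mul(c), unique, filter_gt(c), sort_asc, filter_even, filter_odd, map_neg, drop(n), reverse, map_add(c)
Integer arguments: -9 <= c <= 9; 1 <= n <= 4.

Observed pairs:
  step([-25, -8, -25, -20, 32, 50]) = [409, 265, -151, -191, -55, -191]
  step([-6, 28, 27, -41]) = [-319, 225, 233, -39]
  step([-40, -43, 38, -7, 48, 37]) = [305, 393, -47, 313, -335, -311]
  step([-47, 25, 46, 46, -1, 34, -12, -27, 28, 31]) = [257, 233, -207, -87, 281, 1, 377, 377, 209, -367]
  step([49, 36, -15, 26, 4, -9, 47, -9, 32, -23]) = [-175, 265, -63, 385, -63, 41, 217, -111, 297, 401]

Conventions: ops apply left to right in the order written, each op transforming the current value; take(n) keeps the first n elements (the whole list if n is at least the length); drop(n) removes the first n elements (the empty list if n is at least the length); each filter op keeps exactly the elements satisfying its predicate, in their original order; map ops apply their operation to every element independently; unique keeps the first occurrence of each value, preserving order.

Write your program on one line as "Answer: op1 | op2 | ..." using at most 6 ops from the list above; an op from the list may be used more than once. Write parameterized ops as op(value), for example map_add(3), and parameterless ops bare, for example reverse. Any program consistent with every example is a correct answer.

map_neg | map_mul(8) | map_neg | reverse | map_add(9)

Check, running the answer program on each example:
  [-25, -8, -25, -20, 32, 50] -> [25, 8, 25, 20, -32, -50] -> [200, 64, 200, 160, -256, -400] -> [-200, -64, -200, -160, 256, 400] -> [400, 256, -160, -200, -64, -200] -> [409, 265, -151, -191, -55, -191]
  [-6, 28, 27, -41] -> [6, -28, -27, 41] -> [48, -224, -216, 328] -> [-48, 224, 216, -328] -> [-328, 216, 224, -48] -> [-319, 225, 233, -39]
  [-40, -43, 38, -7, 48, 37] -> [40, 43, -38, 7, -48, -37] -> [320, 344, -304, 56, -384, -296] -> [-320, -344, 304, -56, 384, 296] -> [296, 384, -56, 304, -344, -320] -> [305, 393, -47, 313, -335, -311]
  [-47, 25, 46, 46, -1, 34, -12, -27, 28, 31] -> [47, -25, -46, -46, 1, -34, 12, 27, -28, -31] -> [376, -200, -368, -368, 8, -272, 96, 216, -224, -248] -> [-376, 200, 368, 368, -8, 272, -96, -216, 224, 248] -> [248, 224, -216, -96, 272, -8, 368, 368, 200, -376] -> [257, 233, -207, -87, 281, 1, 377, 377, 209, -367]
  [49, 36, -15, 26, 4, -9, 47, -9, 32, -23] -> [-49, -36, 15, -26, -4, 9, -47, 9, -32, 23] -> [-392, -288, 120, -208, -32, 72, -376, 72, -256, 184] -> [392, 288, -120, 208, 32, -72, 376, -72, 256, -184] -> [-184, 256, -72, 376, -72, 32, 208, -120, 288, 392] -> [-175, 265, -63, 385, -63, 41, 217, -111, 297, 401]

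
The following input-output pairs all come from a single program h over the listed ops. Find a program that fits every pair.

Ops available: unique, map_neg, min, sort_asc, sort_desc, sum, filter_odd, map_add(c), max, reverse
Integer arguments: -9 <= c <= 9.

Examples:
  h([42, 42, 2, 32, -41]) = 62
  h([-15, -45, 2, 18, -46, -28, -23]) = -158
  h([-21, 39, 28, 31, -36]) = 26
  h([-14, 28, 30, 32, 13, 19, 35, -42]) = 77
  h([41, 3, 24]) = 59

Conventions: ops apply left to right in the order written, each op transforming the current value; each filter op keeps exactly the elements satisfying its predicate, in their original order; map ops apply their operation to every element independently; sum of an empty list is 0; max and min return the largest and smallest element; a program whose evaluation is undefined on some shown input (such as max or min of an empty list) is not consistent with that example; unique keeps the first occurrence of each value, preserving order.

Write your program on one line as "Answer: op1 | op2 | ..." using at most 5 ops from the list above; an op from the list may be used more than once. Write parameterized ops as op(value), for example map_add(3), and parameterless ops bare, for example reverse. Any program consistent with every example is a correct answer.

map_add(-5) | map_add(2) | sort_desc | sum

Check, running the answer program on each example:
  [42, 42, 2, 32, -41] -> [37, 37, -3, 27, -46] -> [39, 39, -1, 29, -44] -> [39, 39, 29, -1, -44] -> 62
  [-15, -45, 2, 18, -46, -28, -23] -> [-20, -50, -3, 13, -51, -33, -28] -> [-18, -48, -1, 15, -49, -31, -26] -> [15, -1, -18, -26, -31, -48, -49] -> -158
  [-21, 39, 28, 31, -36] -> [-26, 34, 23, 26, -41] -> [-24, 36, 25, 28, -39] -> [36, 28, 25, -24, -39] -> 26
  [-14, 28, 30, 32, 13, 19, 35, -42] -> [-19, 23, 25, 27, 8, 14, 30, -47] -> [-17, 25, 27, 29, 10, 16, 32, -45] -> [32, 29, 27, 25, 16, 10, -17, -45] -> 77
  [41, 3, 24] -> [36, -2, 19] -> [38, 0, 21] -> [38, 21, 0] -> 59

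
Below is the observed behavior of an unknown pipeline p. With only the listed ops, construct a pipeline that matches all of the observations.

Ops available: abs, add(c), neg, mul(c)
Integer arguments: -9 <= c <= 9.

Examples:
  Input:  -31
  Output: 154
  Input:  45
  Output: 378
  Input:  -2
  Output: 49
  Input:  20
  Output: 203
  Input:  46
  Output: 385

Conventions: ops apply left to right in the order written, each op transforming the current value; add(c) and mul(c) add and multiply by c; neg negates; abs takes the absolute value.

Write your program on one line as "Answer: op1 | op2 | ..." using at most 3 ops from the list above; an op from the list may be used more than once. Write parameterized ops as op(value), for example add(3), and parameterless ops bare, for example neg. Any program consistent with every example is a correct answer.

add(9) | mul(-7) | abs

Check, running the answer program on each example:
  -31 -> -22 -> 154 -> 154
  45 -> 54 -> -378 -> 378
  -2 -> 7 -> -49 -> 49
  20 -> 29 -> -203 -> 203
  46 -> 55 -> -385 -> 385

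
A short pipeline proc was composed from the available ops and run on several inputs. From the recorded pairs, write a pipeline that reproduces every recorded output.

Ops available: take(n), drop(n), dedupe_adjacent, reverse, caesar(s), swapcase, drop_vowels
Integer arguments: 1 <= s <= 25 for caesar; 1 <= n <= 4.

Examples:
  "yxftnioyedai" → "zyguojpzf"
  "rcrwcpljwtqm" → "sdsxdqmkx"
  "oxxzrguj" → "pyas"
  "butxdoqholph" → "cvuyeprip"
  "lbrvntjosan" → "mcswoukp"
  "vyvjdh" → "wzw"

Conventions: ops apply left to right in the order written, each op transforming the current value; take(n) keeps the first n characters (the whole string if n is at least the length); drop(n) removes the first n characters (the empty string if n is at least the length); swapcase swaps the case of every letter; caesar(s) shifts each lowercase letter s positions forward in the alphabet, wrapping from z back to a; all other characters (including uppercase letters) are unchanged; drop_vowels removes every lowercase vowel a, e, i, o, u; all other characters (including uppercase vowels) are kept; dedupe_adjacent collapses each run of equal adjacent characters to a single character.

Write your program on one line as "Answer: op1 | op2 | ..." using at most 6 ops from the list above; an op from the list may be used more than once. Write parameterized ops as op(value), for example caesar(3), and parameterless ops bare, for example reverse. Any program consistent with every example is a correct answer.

reverse | caesar(6) | drop(3) | caesar(21) | reverse | dedupe_adjacent

Check, running the answer program on each example:
  "yxftnioyedai" -> "iadeyointfxy" -> "ogjkeuotzlde" -> "keuotzlde" -> "fzpjougyz" -> "zyguojpzf" -> "zyguojpzf"
  "rcrwcpljwtqm" -> "mqtwjlpcwrcr" -> "swzcprvicxix" -> "cprvicxix" -> "xkmqdxsds" -> "sdsxdqmkx" -> "sdsxdqmkx"
  "oxxzrguj" -> "jugrzxxo" -> "pamxfddu" -> "xfddu" -> "sayyp" -> "pyyas" -> "pyas"
  "butxdoqholph" -> "hplohqodxtub" -> "nvrunwujdzah" -> "unwujdzah" -> "pirpeyuvc" -> "cvuyeprip" -> "cvuyeprip"
  "lbrvntjosan" -> "nasojtnvrbl" -> "tgyupztbxhr" -> "upztbxhr" -> "pkuowscm" -> "mcswoukp" -> "mcswoukp"
  "vyvjdh" -> "hdjvyv" -> "njpbeb" -> "beb" -> "wzw" -> "wzw" -> "wzw"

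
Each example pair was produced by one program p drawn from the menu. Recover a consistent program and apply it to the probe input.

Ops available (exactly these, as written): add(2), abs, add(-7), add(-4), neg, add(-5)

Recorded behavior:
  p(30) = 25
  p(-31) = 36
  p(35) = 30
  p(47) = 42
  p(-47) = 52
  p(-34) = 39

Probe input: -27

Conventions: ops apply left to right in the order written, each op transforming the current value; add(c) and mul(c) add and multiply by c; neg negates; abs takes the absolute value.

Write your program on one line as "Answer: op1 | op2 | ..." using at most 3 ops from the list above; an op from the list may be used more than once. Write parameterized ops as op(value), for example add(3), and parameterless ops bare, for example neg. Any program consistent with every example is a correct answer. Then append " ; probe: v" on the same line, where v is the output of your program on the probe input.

add(-5) | abs ; probe: 32

Check, running the answer program on each example:
  30 -> 25 -> 25
  -31 -> -36 -> 36
  35 -> 30 -> 30
  47 -> 42 -> 42
  -47 -> -52 -> 52
  -34 -> -39 -> 39
  probe: -27 -> -32 -> 32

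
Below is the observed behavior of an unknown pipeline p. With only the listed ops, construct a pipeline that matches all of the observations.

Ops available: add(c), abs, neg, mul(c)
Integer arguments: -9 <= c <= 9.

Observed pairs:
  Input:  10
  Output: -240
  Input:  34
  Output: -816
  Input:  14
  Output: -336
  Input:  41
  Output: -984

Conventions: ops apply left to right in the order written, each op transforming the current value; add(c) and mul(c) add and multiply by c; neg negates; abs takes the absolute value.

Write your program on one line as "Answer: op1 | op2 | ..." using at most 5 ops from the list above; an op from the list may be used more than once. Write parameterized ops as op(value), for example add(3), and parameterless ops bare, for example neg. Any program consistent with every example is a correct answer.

neg | mul(3) | mul(-8) | neg

Check, running the answer program on each example:
  10 -> -10 -> -30 -> 240 -> -240
  34 -> -34 -> -102 -> 816 -> -816
  14 -> -14 -> -42 -> 336 -> -336
  41 -> -41 -> -123 -> 984 -> -984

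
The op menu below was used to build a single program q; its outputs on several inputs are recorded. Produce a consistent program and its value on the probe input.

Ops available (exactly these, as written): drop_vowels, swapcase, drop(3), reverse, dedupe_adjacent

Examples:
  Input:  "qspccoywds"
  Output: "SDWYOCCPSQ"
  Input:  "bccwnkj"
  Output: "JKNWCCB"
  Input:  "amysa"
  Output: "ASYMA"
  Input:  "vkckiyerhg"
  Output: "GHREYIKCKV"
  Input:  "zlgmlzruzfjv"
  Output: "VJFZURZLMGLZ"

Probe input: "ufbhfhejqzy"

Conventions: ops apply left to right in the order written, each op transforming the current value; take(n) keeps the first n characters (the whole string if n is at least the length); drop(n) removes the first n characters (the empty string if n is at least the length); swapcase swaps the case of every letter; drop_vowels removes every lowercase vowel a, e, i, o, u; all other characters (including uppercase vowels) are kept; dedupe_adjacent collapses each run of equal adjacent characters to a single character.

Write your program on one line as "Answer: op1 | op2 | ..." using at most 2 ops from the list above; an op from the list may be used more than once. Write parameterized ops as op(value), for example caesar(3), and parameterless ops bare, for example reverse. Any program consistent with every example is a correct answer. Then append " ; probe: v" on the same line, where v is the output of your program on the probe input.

reverse | swapcase ; probe: "YZQJEHFHBFU"

Check, running the answer program on each example:
  "qspccoywds" -> "sdwyoccpsq" -> "SDWYOCCPSQ"
  "bccwnkj" -> "jknwccb" -> "JKNWCCB"
  "amysa" -> "asyma" -> "ASYMA"
  "vkckiyerhg" -> "ghreyikckv" -> "GHREYIKCKV"
  "zlgmlzruzfjv" -> "vjfzurzlmglz" -> "VJFZURZLMGLZ"
  probe: "ufbhfhejqzy" -> "yzqjehfhbfu" -> "YZQJEHFHBFU"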